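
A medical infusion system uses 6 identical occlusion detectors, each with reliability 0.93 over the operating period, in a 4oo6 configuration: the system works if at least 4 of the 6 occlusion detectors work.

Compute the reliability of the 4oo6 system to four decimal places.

R = Σ_{i=4}^{6} C(6,i) p^i (1−p)^{6−i} with p = 0.93
C(6,4)·0.93^4·0.07^2 = 0.054982
C(6,5)·0.93^5·0.07^1 = 0.292189
C(6,6)·0.93^6·0.07^0 = 0.646990
Sum = 0.9942

0.9942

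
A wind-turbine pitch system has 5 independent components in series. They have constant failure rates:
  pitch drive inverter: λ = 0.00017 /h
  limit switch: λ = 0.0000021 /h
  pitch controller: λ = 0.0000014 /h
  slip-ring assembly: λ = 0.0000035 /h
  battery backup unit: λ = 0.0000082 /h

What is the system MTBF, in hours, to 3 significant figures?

Series of exponential components: λ_sys = Σ λ_i
λ_sys = 0.00017 + 0.0000021 + 0.0000014 + 0.0000035 + 0.0000082 = 1.8520e-04 /h
MTBF = 1 / λ_sys = 5400 h

5400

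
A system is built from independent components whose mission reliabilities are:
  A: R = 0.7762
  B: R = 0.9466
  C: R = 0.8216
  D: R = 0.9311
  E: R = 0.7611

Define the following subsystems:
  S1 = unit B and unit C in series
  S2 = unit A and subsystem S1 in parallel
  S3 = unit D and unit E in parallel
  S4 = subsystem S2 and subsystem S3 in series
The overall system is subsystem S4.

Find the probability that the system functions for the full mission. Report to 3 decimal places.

Series (B and C): 0.94660 × 0.82160 = 0.77773
Parallel (A and [0.77773]): 1 − (1 − 0.77620)(1 − 0.77773) = 0.95026
Parallel (D and E): 1 − (1 − 0.93110)(1 − 0.76110) = 0.98354
Series ([0.95026] and [0.98354]): 0.95026 × 0.98354 = 0.935

0.935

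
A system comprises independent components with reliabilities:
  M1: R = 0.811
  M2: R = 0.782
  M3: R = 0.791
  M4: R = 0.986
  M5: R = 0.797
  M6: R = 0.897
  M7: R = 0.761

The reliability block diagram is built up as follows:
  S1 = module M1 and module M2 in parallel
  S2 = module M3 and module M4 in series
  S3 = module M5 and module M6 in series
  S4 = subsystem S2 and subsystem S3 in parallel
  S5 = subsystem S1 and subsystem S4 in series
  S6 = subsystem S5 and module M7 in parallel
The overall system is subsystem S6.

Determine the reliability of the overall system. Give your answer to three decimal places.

0.976

Parallel (M1 and M2): 1 − (1 − 0.81100)(1 − 0.78200) = 0.95880
Series (M3 and M4): 0.79100 × 0.98600 = 0.77993
Series (M5 and M6): 0.79700 × 0.89700 = 0.71491
Parallel ([0.77993] and [0.71491]): 1 − (1 − 0.77993)(1 − 0.71491) = 0.93726
Series ([0.95880] and [0.93726]): 0.95880 × 0.93726 = 0.89864
Parallel ([0.89864] and M7): 1 − (1 − 0.89864)(1 − 0.76100) = 0.976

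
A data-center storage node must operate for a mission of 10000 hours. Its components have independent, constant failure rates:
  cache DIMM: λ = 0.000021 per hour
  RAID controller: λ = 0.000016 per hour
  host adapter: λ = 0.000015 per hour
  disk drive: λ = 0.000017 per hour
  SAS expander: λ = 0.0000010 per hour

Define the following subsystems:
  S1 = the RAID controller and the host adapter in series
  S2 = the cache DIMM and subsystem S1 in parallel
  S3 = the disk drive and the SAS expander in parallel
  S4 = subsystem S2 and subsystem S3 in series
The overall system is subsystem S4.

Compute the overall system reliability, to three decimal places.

0.948

R(cache DIMM) = exp(−0.000021 × 10000) = 0.81058
R(RAID controller) = exp(−0.000016 × 10000) = 0.85214
R(host adapter) = exp(−0.000015 × 10000) = 0.86071
R(disk drive) = exp(−0.000017 × 10000) = 0.84366
R(SAS expander) = exp(−0.0000010 × 10000) = 0.99005
Series (RAID controller and host adapter): 0.85214 × 0.86071 = 0.73345
Parallel (cache DIMM and [0.73345]): 1 − (1 − 0.81058)(1 − 0.73345) = 0.94951
Parallel (disk drive and SAS expander): 1 − (1 − 0.84366)(1 − 0.99005) = 0.99844
Series ([0.94951] and [0.99844]): 0.94951 × 0.99844 = 0.948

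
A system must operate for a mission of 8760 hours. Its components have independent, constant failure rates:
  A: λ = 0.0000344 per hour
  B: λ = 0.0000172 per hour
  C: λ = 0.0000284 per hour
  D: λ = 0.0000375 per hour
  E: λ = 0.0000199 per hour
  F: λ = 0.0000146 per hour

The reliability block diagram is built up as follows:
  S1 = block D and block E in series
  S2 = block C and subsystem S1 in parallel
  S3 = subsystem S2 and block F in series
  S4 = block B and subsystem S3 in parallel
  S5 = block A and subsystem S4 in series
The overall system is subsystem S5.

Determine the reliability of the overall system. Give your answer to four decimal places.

0.7195

R(A) = exp(−0.0000344 × 8760) = 0.739823
R(B) = exp(−0.0000172 × 8760) = 0.860130
R(C) = exp(−0.0000284 × 8760) = 0.779748
R(D) = exp(−0.0000375 × 8760) = 0.720003
R(E) = exp(−0.0000199 × 8760) = 0.840025
R(F) = exp(−0.0000146 × 8760) = 0.879945
Series (D and E): 0.720003 × 0.840025 = 0.604821
Parallel (C and [0.604821]): 1 − (1 − 0.779748)(1 − 0.604821) = 0.912961
Series ([0.912961] and F): 0.912961 × 0.879945 = 0.803355
Parallel (B and [0.803355]): 1 − (1 − 0.860130)(1 − 0.803355) = 0.972495
Series (A and [0.972495]): 0.739823 × 0.972495 = 0.7195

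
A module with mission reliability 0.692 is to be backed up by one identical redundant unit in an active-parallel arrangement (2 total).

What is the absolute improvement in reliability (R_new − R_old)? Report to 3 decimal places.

0.213

R_before = 0.692
R_after = 1 − (1 − 0.692)^2 = 0.905
ΔR = 0.905 − 0.692 = 0.213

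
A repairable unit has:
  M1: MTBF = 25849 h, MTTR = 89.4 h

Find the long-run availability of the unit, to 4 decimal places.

A(M1) = MTBF/(MTBF+MTTR) = 25849/(25849+89.4) = 0.9966

0.9966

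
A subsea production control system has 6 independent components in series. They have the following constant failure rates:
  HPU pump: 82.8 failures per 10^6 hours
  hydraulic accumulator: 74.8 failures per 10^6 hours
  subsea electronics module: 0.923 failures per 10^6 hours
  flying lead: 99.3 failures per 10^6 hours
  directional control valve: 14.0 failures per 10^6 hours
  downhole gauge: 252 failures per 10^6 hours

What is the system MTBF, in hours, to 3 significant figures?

1910

Series of exponential components: λ_sys = Σ λ_i
λ_sys = 0.0000828 + 0.0000748 + 0.000000923 + 0.0000993 + 0.0000140 + 0.000252 = 5.2382e-04 /h
MTBF = 1 / λ_sys = 1910 h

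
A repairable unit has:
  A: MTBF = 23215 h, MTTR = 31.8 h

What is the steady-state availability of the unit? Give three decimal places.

0.999

A(A) = MTBF/(MTBF+MTTR) = 23215/(23215+31.8) = 0.999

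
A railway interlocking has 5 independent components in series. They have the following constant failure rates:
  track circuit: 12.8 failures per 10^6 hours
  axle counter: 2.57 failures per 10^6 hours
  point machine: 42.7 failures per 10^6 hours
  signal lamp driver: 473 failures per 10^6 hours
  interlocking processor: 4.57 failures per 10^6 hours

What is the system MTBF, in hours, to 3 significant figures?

Series of exponential components: λ_sys = Σ λ_i
λ_sys = 0.0000128 + 0.00000257 + 0.0000427 + 0.000473 + 0.00000457 = 5.3564e-04 /h
MTBF = 1 / λ_sys = 1870 h

1870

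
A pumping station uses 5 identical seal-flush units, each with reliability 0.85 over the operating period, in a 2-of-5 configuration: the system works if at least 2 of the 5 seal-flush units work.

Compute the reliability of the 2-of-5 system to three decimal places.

0.998

R = Σ_{i=2}^{5} C(5,i) p^i (1−p)^{5−i} with p = 0.85
C(5,2)·0.85^2·0.15^3 = 0.02438
C(5,3)·0.85^3·0.15^2 = 0.13818
C(5,4)·0.85^4·0.15^1 = 0.39150
C(5,5)·0.85^5·0.15^0 = 0.44371
Sum = 0.998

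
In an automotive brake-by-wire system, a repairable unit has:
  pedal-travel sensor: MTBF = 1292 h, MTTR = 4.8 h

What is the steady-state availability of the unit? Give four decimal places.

0.9963

A(pedal-travel sensor) = MTBF/(MTBF+MTTR) = 1292/(1292+4.8) = 0.9963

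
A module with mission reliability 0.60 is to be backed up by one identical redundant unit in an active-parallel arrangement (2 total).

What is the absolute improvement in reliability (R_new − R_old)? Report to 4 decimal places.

0.2400

R_before = 0.60
R_after = 1 − (1 − 0.60)^2 = 0.8400
ΔR = 0.8400 − 0.60 = 0.2400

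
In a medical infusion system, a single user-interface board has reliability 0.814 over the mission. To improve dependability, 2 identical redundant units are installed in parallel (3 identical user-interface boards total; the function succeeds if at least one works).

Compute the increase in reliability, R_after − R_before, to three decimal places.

R_before = 0.814
R_after = 1 − (1 − 0.814)^3 = 0.994
ΔR = 0.994 − 0.814 = 0.180

0.180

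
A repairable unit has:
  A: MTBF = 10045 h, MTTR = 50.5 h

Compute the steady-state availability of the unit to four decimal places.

0.9950

A(A) = MTBF/(MTBF+MTTR) = 10045/(10045+50.5) = 0.9950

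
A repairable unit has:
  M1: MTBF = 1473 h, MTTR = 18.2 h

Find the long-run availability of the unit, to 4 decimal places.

0.9878

A(M1) = MTBF/(MTBF+MTTR) = 1473/(1473+18.2) = 0.9878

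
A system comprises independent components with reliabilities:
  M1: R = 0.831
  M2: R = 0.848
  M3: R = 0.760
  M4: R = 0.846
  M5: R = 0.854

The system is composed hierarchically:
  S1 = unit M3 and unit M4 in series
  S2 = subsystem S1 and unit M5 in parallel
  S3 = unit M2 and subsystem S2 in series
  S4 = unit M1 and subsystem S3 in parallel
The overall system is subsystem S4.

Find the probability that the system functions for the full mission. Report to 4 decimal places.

Series (M3 and M4): 0.760000 × 0.846000 = 0.642960
Parallel ([0.642960] and M5): 1 − (1 − 0.642960)(1 − 0.854000) = 0.947872
Series (M2 and [0.947872]): 0.848000 × 0.947872 = 0.803795
Parallel (M1 and [0.803795]): 1 − (1 − 0.831000)(1 − 0.803795) = 0.9668

0.9668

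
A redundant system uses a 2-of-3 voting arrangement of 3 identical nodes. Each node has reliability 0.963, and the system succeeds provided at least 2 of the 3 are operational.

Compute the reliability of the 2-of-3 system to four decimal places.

R = Σ_{i=2}^{3} C(3,i) p^i (1−p)^{3−i} with p = 0.963
C(3,2)·0.963^2·0.037^1 = 0.102938
C(3,3)·0.963^3·0.037^0 = 0.893056
Sum = 0.9960

0.9960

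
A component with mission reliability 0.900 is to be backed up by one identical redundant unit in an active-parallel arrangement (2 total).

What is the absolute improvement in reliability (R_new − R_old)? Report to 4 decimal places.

R_before = 0.900
R_after = 1 − (1 − 0.900)^2 = 0.9900
ΔR = 0.9900 − 0.900 = 0.0900

0.0900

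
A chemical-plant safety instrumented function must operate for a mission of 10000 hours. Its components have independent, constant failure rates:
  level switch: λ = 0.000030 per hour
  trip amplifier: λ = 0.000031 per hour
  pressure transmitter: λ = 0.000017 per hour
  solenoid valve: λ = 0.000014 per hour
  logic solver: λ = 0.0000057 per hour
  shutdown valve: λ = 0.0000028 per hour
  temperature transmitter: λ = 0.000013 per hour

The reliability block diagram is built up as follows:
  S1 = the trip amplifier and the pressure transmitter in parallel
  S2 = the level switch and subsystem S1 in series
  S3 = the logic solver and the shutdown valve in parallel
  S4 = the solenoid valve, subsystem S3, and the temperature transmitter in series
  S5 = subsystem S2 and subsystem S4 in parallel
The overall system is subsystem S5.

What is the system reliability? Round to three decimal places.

0.931

R(level switch) = exp(−0.000030 × 10000) = 0.74082
R(trip amplifier) = exp(−0.000031 × 10000) = 0.73345
R(pressure transmitter) = exp(−0.000017 × 10000) = 0.84366
R(solenoid valve) = exp(−0.000014 × 10000) = 0.86936
R(logic solver) = exp(−0.0000057 × 10000) = 0.94459
R(shutdown valve) = exp(−0.0000028 × 10000) = 0.97239
R(temperature transmitter) = exp(−0.000013 × 10000) = 0.87810
Parallel (trip amplifier and pressure transmitter): 1 − (1 − 0.73345)(1 − 0.84366) = 0.95833
Series (level switch and [0.95833]): 0.74082 × 0.95833 = 0.70995
Parallel (logic solver and shutdown valve): 1 − (1 − 0.94459)(1 − 0.97239) = 0.99847
Series (solenoid valve, [0.99847], and temperature transmitter): 0.86936 × 0.99847 × 0.87810 = 0.76222
Parallel ([0.70995] and [0.76222]): 1 − (1 − 0.70995)(1 − 0.76222) = 0.931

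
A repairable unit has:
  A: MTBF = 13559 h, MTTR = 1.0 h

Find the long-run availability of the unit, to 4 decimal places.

A(A) = MTBF/(MTBF+MTTR) = 13559/(13559+1.0) = 0.9999

0.9999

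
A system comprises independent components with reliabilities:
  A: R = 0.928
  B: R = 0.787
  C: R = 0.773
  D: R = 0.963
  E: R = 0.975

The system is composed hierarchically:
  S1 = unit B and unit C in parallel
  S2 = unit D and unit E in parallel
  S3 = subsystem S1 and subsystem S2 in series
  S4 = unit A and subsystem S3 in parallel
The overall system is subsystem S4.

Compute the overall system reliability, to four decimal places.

Parallel (B and C): 1 − (1 − 0.787000)(1 − 0.773000) = 0.951649
Parallel (D and E): 1 − (1 − 0.963000)(1 − 0.975000) = 0.999075
Series ([0.951649] and [0.999075]): 0.951649 × 0.999075 = 0.950769
Parallel (A and [0.950769]): 1 − (1 − 0.928000)(1 − 0.950769) = 0.9965

0.9965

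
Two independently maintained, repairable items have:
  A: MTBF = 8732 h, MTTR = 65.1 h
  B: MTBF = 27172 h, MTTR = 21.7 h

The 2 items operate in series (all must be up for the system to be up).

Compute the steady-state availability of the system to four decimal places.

0.9918

A(A) = MTBF/(MTBF+MTTR) = 8732/(8732+65.1) = 0.992600
A(B) = MTBF/(MTBF+MTTR) = 27172/(27172+21.7) = 0.999202
Series availability: 0.992600 × 0.999202 = 0.9918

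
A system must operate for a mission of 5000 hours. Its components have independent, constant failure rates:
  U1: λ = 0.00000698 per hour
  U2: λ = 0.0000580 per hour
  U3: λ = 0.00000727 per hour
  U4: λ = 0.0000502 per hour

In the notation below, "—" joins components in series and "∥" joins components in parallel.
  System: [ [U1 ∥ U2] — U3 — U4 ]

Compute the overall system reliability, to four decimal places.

R(U1) = exp(−0.00000698 × 5000) = 0.965702
R(U2) = exp(−0.0000580 × 5000) = 0.748264
R(U3) = exp(−0.00000727 × 5000) = 0.964303
R(U4) = exp(−0.0000502 × 5000) = 0.778022
Parallel (U1 and U2): 1 − (1 − 0.965702)(1 − 0.748264) = 0.991366
Series ([0.991366], U3, and U4): 0.991366 × 0.964303 × 0.778022 = 0.7438

0.7438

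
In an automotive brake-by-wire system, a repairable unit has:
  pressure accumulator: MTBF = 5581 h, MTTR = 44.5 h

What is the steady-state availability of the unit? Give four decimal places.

0.9921

A(pressure accumulator) = MTBF/(MTBF+MTTR) = 5581/(5581+44.5) = 0.9921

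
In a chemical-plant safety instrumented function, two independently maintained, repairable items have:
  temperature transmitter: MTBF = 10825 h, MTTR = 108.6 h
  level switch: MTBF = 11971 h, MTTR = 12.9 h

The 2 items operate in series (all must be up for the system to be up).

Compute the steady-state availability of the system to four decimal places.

0.9890

A(temperature transmitter) = MTBF/(MTBF+MTTR) = 10825/(10825+108.6) = 0.990067
A(level switch) = MTBF/(MTBF+MTTR) = 11971/(11971+12.9) = 0.998924
Series availability: 0.990067 × 0.998924 = 0.9890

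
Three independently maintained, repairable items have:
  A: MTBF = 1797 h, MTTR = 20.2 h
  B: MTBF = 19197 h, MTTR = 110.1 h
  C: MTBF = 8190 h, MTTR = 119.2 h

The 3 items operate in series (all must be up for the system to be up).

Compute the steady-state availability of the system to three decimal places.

A(A) = MTBF/(MTBF+MTTR) = 1797/(1797+20.2) = 0.988884
A(B) = MTBF/(MTBF+MTTR) = 19197/(19197+110.1) = 0.994297
A(C) = MTBF/(MTBF+MTTR) = 8190/(8190+119.2) = 0.985654
Series availability: 0.988884 × 0.994297 × 0.985654 = 0.969

0.969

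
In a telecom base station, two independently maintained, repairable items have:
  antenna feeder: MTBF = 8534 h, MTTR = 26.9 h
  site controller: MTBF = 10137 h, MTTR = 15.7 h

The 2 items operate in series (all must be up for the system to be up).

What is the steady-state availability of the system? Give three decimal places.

0.995

A(antenna feeder) = MTBF/(MTBF+MTTR) = 8534/(8534+26.9) = 0.996858
A(site controller) = MTBF/(MTBF+MTTR) = 10137/(10137+15.7) = 0.998454
Series availability: 0.996858 × 0.998454 = 0.995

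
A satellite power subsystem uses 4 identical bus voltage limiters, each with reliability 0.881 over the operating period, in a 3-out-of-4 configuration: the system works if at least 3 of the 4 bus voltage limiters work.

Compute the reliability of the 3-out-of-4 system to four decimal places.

R = Σ_{i=3}^{4} C(4,i) p^i (1−p)^{4−i} with p = 0.881
C(4,3)·0.881^3·0.119^1 = 0.325488
C(4,4)·0.881^4·0.119^0 = 0.602426
Sum = 0.9279

0.9279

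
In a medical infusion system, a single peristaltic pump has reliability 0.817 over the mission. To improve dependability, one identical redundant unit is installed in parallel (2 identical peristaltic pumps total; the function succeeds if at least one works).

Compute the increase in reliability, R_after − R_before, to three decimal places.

0.150

R_before = 0.817
R_after = 1 − (1 − 0.817)^2 = 0.967
ΔR = 0.967 − 0.817 = 0.150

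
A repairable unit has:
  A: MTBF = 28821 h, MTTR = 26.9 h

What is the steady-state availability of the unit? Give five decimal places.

A(A) = MTBF/(MTBF+MTTR) = 28821/(28821+26.9) = 0.99907

0.99907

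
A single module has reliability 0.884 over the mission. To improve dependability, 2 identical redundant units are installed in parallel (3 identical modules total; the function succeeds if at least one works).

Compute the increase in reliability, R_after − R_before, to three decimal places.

0.114

R_before = 0.884
R_after = 1 − (1 − 0.884)^3 = 0.998
ΔR = 0.998 − 0.884 = 0.114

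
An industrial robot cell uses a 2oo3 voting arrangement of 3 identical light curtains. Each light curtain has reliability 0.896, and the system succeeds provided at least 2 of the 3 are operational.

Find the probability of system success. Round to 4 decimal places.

R = Σ_{i=2}^{3} C(3,i) p^i (1−p)^{3−i} with p = 0.896
C(3,2)·0.896^2·0.104^1 = 0.250479
C(3,3)·0.896^3·0.104^0 = 0.719323
Sum = 0.9698

0.9698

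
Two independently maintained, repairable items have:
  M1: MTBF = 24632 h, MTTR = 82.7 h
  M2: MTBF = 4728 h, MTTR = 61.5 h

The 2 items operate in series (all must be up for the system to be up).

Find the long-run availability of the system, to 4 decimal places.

0.9839

A(M1) = MTBF/(MTBF+MTTR) = 24632/(24632+82.7) = 0.996654
A(M2) = MTBF/(MTBF+MTTR) = 4728/(4728+61.5) = 0.987159
Series availability: 0.996654 × 0.987159 = 0.9839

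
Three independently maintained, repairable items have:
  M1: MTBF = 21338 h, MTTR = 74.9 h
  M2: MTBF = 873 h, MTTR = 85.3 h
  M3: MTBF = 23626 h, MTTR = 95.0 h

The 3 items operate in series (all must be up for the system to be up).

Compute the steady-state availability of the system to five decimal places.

0.90417

A(M1) = MTBF/(MTBF+MTTR) = 21338/(21338+74.9) = 0.996502
A(M2) = MTBF/(MTBF+MTTR) = 873/(873+85.3) = 0.910988
A(M3) = MTBF/(MTBF+MTTR) = 23626/(23626+95.0) = 0.995995
Series availability: 0.996502 × 0.910988 × 0.995995 = 0.90417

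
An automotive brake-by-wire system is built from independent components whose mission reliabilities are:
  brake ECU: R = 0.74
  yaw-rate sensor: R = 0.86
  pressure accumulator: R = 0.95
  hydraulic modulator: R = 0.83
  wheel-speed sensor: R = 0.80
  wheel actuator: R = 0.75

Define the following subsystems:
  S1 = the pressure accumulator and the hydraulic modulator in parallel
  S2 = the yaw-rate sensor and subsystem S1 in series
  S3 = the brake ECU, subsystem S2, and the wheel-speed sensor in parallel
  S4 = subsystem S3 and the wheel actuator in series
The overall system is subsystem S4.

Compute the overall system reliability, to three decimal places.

0.744

Parallel (pressure accumulator and hydraulic modulator): 1 − (1 − 0.95000)(1 − 0.83000) = 0.99150
Series (yaw-rate sensor and [0.99150]): 0.86000 × 0.99150 = 0.85269
Parallel (brake ECU, [0.85269], and wheel-speed sensor): 1 − (1 − 0.74000)(1 − 0.85269)(1 − 0.80000) = 0.99234
Series ([0.99234] and wheel actuator): 0.99234 × 0.75000 = 0.744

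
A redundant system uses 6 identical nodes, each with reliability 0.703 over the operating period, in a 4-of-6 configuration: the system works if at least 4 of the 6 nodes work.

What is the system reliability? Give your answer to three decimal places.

R = Σ_{i=4}^{6} C(6,i) p^i (1−p)^{6−i} with p = 0.703
C(6,4)·0.703^4·0.297^2 = 0.32317
C(6,5)·0.703^5·0.297^1 = 0.30597
C(6,6)·0.703^6·0.297^0 = 0.12071
Sum = 0.750

0.750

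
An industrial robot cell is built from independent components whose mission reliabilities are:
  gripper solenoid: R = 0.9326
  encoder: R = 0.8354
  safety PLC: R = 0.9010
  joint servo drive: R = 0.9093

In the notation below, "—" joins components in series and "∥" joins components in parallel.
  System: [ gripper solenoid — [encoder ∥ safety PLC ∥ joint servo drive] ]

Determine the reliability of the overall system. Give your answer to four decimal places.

Parallel (encoder, safety PLC, and joint servo drive): 1 − (1 − 0.835400)(1 − 0.901000)(1 − 0.909300) = 0.998522
Series (gripper solenoid and [0.998522]): 0.932600 × 0.998522 = 0.9312

0.9312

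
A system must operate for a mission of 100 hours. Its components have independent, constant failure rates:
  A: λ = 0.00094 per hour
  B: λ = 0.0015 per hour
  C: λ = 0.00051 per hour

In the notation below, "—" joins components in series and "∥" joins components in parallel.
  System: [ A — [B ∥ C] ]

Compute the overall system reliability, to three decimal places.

0.904

R(A) = exp(−0.00094 × 100) = 0.91028
R(B) = exp(−0.0015 × 100) = 0.86071
R(C) = exp(−0.00051 × 100) = 0.95028
Parallel (B and C): 1 − (1 − 0.86071)(1 − 0.95028) = 0.99307
Series (A and [0.99307]): 0.91028 × 0.99307 = 0.904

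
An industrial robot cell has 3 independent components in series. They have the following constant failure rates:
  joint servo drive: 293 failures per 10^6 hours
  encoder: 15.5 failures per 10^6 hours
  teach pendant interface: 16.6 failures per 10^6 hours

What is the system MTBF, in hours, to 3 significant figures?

Series of exponential components: λ_sys = Σ λ_i
λ_sys = 0.000293 + 0.0000155 + 0.0000166 = 3.2510e-04 /h
MTBF = 1 / λ_sys = 3080 h

3080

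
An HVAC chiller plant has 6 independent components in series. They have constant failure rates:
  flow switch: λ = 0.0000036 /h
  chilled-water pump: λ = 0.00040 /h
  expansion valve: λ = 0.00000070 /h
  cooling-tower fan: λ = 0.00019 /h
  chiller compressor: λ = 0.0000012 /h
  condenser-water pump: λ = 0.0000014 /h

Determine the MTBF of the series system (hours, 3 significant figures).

Series of exponential components: λ_sys = Σ λ_i
λ_sys = 0.0000036 + 0.00040 + 0.00000070 + 0.00019 + 0.0000012 + 0.0000014 = 5.9690e-04 /h
MTBF = 1 / λ_sys = 1680 h

1680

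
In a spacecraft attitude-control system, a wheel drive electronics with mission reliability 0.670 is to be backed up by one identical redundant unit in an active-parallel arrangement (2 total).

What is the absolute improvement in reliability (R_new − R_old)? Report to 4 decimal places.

R_before = 0.670
R_after = 1 − (1 − 0.670)^2 = 0.8911
ΔR = 0.8911 − 0.670 = 0.2211

0.2211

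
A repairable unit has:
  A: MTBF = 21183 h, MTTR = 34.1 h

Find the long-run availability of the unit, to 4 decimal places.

A(A) = MTBF/(MTBF+MTTR) = 21183/(21183+34.1) = 0.9984

0.9984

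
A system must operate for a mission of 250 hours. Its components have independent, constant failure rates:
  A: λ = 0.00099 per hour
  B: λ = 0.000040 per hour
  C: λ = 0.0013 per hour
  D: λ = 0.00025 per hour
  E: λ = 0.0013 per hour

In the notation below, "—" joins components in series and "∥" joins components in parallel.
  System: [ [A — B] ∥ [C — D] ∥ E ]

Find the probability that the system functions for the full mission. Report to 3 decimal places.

R(A) = exp(−0.00099 × 250) = 0.78075
R(B) = exp(−0.000040 × 250) = 0.99005
R(C) = exp(−0.0013 × 250) = 0.72253
R(D) = exp(−0.00025 × 250) = 0.93941
R(E) = exp(−0.0013 × 250) = 0.72253
Series (A and B): 0.78075 × 0.99005 = 0.77298
Series (C and D): 0.72253 × 0.93941 = 0.67875
Parallel ([0.77298], [0.67875], and E): 1 − (1 − 0.77298)(1 − 0.67875)(1 − 0.72253) = 0.980

0.980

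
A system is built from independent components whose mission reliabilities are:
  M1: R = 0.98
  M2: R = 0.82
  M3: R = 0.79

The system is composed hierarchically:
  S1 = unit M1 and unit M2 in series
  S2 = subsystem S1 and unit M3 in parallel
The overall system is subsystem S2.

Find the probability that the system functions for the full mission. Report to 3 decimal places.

Series (M1 and M2): 0.98000 × 0.82000 = 0.80360
Parallel ([0.80360] and M3): 1 − (1 − 0.80360)(1 − 0.79000) = 0.959

0.959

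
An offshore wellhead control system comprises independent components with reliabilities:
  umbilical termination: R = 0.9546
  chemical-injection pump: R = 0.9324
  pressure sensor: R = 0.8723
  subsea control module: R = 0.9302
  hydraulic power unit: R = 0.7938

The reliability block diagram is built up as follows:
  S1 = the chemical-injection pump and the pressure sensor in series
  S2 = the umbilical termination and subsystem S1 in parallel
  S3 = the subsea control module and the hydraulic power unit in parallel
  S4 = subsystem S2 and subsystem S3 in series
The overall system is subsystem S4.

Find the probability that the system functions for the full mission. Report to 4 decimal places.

Series (chemical-injection pump and pressure sensor): 0.932400 × 0.872300 = 0.813333
Parallel (umbilical termination and [0.813333]): 1 − (1 − 0.954600)(1 − 0.813333) = 0.991525
Parallel (subsea control module and hydraulic power unit): 1 − (1 − 0.930200)(1 − 0.793800) = 0.985607
Series ([0.991525] and [0.985607]): 0.991525 × 0.985607 = 0.9773

0.9773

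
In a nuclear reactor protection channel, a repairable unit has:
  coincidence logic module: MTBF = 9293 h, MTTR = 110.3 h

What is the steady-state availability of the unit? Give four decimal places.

A(coincidence logic module) = MTBF/(MTBF+MTTR) = 9293/(9293+110.3) = 0.9883

0.9883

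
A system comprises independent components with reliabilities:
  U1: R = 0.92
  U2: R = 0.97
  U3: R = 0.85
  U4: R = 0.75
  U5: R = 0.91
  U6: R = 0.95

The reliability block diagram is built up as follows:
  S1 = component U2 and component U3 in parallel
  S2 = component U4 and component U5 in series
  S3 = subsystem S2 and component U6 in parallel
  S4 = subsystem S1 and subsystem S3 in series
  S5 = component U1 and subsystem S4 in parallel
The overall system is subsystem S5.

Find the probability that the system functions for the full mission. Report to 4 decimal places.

Parallel (U2 and U3): 1 − (1 − 0.970000)(1 − 0.850000) = 0.995500
Series (U4 and U5): 0.750000 × 0.910000 = 0.682500
Parallel ([0.682500] and U6): 1 − (1 − 0.682500)(1 − 0.950000) = 0.984125
Series ([0.995500] and [0.984125]): 0.995500 × 0.984125 = 0.979696
Parallel (U1 and [0.979696]): 1 − (1 − 0.920000)(1 − 0.979696) = 0.9984

0.9984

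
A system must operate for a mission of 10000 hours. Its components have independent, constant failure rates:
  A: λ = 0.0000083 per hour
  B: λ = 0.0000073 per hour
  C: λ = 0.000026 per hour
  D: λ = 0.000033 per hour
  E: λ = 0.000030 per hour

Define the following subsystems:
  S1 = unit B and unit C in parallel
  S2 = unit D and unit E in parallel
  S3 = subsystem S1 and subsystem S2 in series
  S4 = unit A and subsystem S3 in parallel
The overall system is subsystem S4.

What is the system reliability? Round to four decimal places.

0.9930

R(A) = exp(−0.0000083 × 10000) = 0.920351
R(B) = exp(−0.0000073 × 10000) = 0.929601
R(C) = exp(−0.000026 × 10000) = 0.771052
R(D) = exp(−0.000033 × 10000) = 0.718924
R(E) = exp(−0.000030 × 10000) = 0.740818
Parallel (B and C): 1 − (1 − 0.929601)(1 − 0.771052) = 0.983882
Parallel (D and E): 1 − (1 − 0.718924)(1 − 0.740818) = 0.927150
Series ([0.983882] and [0.927150]): 0.983882 × 0.927150 = 0.912206
Parallel (A and [0.912206]): 1 − (1 − 0.920351)(1 − 0.912206) = 0.9930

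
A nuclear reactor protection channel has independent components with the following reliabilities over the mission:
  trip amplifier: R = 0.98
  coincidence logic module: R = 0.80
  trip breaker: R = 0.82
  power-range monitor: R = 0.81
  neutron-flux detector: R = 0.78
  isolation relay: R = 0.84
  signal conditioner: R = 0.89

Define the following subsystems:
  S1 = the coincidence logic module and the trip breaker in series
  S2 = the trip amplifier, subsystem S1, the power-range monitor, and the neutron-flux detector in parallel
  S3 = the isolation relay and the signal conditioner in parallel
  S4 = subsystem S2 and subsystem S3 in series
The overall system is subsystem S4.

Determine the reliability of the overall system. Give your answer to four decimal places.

Series (coincidence logic module and trip breaker): 0.800000 × 0.820000 = 0.656000
Parallel (trip amplifier, [0.656000], power-range monitor, and neutron-flux detector): 1 − (1 − 0.980000)(1 − 0.656000)(1 − 0.810000)(1 − 0.780000) = 0.999712
Parallel (isolation relay and signal conditioner): 1 − (1 − 0.840000)(1 − 0.890000) = 0.982400
Series ([0.999712] and [0.982400]): 0.999712 × 0.982400 = 0.9821

0.9821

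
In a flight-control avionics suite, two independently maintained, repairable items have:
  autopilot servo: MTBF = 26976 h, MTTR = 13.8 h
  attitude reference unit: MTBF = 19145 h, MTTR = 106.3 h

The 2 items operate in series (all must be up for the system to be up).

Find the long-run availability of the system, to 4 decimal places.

A(autopilot servo) = MTBF/(MTBF+MTTR) = 26976/(26976+13.8) = 0.999489
A(attitude reference unit) = MTBF/(MTBF+MTTR) = 19145/(19145+106.3) = 0.994478
Series availability: 0.999489 × 0.994478 = 0.9940

0.9940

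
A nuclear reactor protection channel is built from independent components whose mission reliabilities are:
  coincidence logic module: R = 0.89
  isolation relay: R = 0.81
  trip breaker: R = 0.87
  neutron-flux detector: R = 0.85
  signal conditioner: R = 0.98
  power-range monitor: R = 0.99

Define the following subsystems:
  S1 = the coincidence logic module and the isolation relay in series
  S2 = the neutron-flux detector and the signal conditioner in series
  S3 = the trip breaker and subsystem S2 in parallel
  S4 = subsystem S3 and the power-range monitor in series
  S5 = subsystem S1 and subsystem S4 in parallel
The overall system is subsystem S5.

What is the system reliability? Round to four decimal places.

Series (coincidence logic module and isolation relay): 0.890000 × 0.810000 = 0.720900
Series (neutron-flux detector and signal conditioner): 0.850000 × 0.980000 = 0.833000
Parallel (trip breaker and [0.833000]): 1 − (1 − 0.870000)(1 − 0.833000) = 0.978290
Series ([0.978290] and power-range monitor): 0.978290 × 0.990000 = 0.968507
Parallel ([0.720900] and [0.968507]): 1 − (1 − 0.720900)(1 − 0.968507) = 0.9912

0.9912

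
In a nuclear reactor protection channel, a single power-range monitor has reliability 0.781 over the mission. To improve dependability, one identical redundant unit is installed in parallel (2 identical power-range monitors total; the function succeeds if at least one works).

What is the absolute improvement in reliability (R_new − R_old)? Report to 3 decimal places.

0.171

R_before = 0.781
R_after = 1 − (1 − 0.781)^2 = 0.952
ΔR = 0.952 − 0.781 = 0.171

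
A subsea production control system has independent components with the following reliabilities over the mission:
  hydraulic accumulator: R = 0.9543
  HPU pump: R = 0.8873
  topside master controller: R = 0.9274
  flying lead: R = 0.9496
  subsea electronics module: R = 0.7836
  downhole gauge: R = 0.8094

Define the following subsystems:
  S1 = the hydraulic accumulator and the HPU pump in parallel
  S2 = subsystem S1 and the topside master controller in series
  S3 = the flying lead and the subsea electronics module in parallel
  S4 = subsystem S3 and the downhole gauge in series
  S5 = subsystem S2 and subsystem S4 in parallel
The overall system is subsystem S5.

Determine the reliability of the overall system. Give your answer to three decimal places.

0.985

Parallel (hydraulic accumulator and HPU pump): 1 − (1 − 0.95430)(1 − 0.88730) = 0.99485
Series ([0.99485] and topside master controller): 0.99485 × 0.92740 = 0.92262
Parallel (flying lead and subsea electronics module): 1 − (1 − 0.94960)(1 − 0.78360) = 0.98909
Series ([0.98909] and downhole gauge): 0.98909 × 0.80940 = 0.80057
Parallel ([0.92262] and [0.80057]): 1 − (1 − 0.92262)(1 − 0.80057) = 0.985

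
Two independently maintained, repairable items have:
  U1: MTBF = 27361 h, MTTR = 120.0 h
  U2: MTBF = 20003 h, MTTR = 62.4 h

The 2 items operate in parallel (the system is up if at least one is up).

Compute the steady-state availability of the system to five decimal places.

0.99999

A(U1) = MTBF/(MTBF+MTTR) = 27361/(27361+120.0) = 0.995633
A(U2) = MTBF/(MTBF+MTTR) = 20003/(20003+62.4) = 0.996890
Parallel availability: 1 − (1 − 0.995633)(1 − 0.996890) = 0.99999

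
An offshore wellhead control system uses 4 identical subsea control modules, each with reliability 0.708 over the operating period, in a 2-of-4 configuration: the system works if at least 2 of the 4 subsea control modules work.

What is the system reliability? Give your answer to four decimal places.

R = Σ_{i=2}^{4} C(4,i) p^i (1−p)^{4−i} with p = 0.708
C(4,2)·0.708^2·0.292^2 = 0.256439
C(4,3)·0.708^3·0.292^1 = 0.414517
C(4,4)·0.708^4·0.292^0 = 0.251266
Sum = 0.9222

0.9222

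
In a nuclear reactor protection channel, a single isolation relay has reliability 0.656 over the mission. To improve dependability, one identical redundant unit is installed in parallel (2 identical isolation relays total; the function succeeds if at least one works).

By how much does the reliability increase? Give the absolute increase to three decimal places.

0.226

R_before = 0.656
R_after = 1 − (1 − 0.656)^2 = 0.882
ΔR = 0.882 − 0.656 = 0.226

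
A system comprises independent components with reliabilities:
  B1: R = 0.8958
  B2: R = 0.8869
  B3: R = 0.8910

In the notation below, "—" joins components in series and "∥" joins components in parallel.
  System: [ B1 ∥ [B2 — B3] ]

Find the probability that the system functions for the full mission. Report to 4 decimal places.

0.9781

Series (B2 and B3): 0.886900 × 0.891000 = 0.790228
Parallel (B1 and [0.790228]): 1 − (1 − 0.895800)(1 − 0.790228) = 0.9781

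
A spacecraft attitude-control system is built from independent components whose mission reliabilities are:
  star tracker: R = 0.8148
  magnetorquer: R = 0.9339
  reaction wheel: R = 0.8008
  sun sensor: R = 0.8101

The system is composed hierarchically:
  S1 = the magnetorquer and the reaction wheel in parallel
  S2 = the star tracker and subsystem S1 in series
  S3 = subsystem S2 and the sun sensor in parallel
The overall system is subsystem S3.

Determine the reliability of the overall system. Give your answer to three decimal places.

Parallel (magnetorquer and reaction wheel): 1 − (1 − 0.93390)(1 − 0.80080) = 0.98683
Series (star tracker and [0.98683]): 0.81480 × 0.98683 = 0.80407
Parallel ([0.80407] and sun sensor): 1 − (1 − 0.80407)(1 − 0.81010) = 0.963

0.963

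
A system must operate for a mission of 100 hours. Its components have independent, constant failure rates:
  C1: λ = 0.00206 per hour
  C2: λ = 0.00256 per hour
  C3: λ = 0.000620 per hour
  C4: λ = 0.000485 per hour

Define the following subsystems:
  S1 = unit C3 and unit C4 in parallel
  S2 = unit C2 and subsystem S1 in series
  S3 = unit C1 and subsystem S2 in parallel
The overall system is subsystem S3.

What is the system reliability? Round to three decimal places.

0.958

R(C1) = exp(−0.00206 × 100) = 0.81383
R(C2) = exp(−0.00256 × 100) = 0.77414
R(C3) = exp(−0.000620 × 100) = 0.93988
R(C4) = exp(−0.000485 × 100) = 0.95266
Parallel (C3 and C4): 1 − (1 − 0.93988)(1 − 0.95266) = 0.99715
Series (C2 and [0.99715]): 0.77414 × 0.99715 = 0.77193
Parallel (C1 and [0.77193]): 1 − (1 − 0.81383)(1 − 0.77193) = 0.958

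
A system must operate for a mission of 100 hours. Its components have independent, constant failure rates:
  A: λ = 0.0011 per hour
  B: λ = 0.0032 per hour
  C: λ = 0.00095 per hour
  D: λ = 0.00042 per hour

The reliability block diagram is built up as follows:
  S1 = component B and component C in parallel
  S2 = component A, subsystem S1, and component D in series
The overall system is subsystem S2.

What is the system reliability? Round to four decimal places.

R(A) = exp(−0.0011 × 100) = 0.895834
R(B) = exp(−0.0032 × 100) = 0.726149
R(C) = exp(−0.00095 × 100) = 0.909373
R(D) = exp(−0.00042 × 100) = 0.958870
Parallel (B and C): 1 − (1 − 0.726149)(1 − 0.909373) = 0.975182
Series (A, [0.975182], and D): 0.895834 × 0.975182 × 0.958870 = 0.8377

0.8377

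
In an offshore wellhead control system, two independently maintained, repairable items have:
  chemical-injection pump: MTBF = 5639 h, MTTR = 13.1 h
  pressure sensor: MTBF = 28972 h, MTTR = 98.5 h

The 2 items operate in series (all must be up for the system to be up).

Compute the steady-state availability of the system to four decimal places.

A(chemical-injection pump) = MTBF/(MTBF+MTTR) = 5639/(5639+13.1) = 0.997682
A(pressure sensor) = MTBF/(MTBF+MTTR) = 28972/(28972+98.5) = 0.996612
Series availability: 0.997682 × 0.996612 = 0.9943

0.9943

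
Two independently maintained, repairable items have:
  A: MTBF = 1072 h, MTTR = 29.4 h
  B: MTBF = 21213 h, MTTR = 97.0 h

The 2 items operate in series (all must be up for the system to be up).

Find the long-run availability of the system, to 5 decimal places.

A(A) = MTBF/(MTBF+MTTR) = 1072/(1072+29.4) = 0.973307
A(B) = MTBF/(MTBF+MTTR) = 21213/(21213+97.0) = 0.995448
Series availability: 0.973307 × 0.995448 = 0.96888

0.96888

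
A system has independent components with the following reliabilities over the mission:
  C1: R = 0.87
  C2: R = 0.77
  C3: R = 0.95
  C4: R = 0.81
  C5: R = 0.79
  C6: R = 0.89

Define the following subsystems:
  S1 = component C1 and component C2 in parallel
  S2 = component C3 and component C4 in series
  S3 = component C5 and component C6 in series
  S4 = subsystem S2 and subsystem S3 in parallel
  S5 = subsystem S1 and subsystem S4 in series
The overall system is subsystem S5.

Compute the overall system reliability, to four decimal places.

0.9037

Parallel (C1 and C2): 1 − (1 − 0.870000)(1 − 0.770000) = 0.970100
Series (C3 and C4): 0.950000 × 0.810000 = 0.769500
Series (C5 and C6): 0.790000 × 0.890000 = 0.703100
Parallel ([0.769500] and [0.703100]): 1 − (1 − 0.769500)(1 − 0.703100) = 0.931565
Series ([0.970100] and [0.931565]): 0.970100 × 0.931565 = 0.9037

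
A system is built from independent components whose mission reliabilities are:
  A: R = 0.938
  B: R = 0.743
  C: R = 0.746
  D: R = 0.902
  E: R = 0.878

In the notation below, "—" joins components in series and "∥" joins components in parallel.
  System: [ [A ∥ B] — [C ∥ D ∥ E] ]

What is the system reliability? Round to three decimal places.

Parallel (A and B): 1 − (1 − 0.93800)(1 − 0.74300) = 0.98407
Parallel (C, D, and E): 1 − (1 − 0.74600)(1 − 0.90200)(1 − 0.87800) = 0.99696
Series ([0.98407] and [0.99696]): 0.98407 × 0.99696 = 0.981

0.981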